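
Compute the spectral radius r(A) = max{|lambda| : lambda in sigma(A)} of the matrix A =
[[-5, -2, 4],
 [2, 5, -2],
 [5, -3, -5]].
r(A) ≈ 9.5719

The eigenvalues of A are the roots of its characteristic polynomial. With M = A (coefficients from the trace, the sum of principal 2x2 minors, and det A):
  p(λ) = det(λ I - M) = λ^3 + 5λ^2 - 47λ - 31.
No integer candidate from the rational root theorem (±divisors of 31) is a root, so the roots are irrational. The cubic discriminant is Δ = 591200 > 0, so there are three distinct real roots. p(-10) = -61 and p(-9) = 68 have opposite signs, so a root lies in (-10, -9); Newton's method refines it to λ ≈ -9.5719. p(-1) = 20 and p(0) = -31 have opposite signs, so a root lies in (-1, 0); Newton's method refines it to λ ≈ -0.6234. p(5) = -16 and p(6) = 83 have opposite signs, so a root lies in (5, 6); Newton's method refines it to λ ≈ 5.1953. Check (Vieta): the three roots sum to -5, matching tr M = -5.
Thus the eigenvalues (to 4 decimals) are -9.5719 (modulus 9.5719); -0.6234 (modulus 0.6234); 5.1953 (modulus 5.1953). The spectral radius is the largest modulus: r(A) ≈ 9.5719. (Cross-check: r(A) ≤ ||A||_2 ≈ 9.9619; equality holds whenever A is normal, though it can also hold for some non-normal A.)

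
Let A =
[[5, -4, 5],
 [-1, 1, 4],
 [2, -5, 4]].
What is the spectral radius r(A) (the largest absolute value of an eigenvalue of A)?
r(A) ≈ 6.7178

The eigenvalues of A are the roots of its characteristic polynomial. With M = A (coefficients from the trace, the sum of principal 2x2 minors, and det A):
  p(λ) = det(λ I - M) = λ^3 - 10λ^2 + 35λ - 87.
No integer candidate from the rational root theorem (±divisors of 87) is a root, so the roots are irrational. The cubic discriminant is Δ = -53263 < 0, so there is one real root and a complex-conjugate pair. p(6) = -21 and p(7) = 11 have opposite signs, so a root lies in (6, 7); Newton's method refines it to λ ≈ 6.7178. Dividing out (λ - (6.7178)) leaves approximately λ^2 - 3.2822λ + 12.9507. For λ^2 - 3.2822λ + 12.9507 the discriminant is -41.0299. It is negative, so the remaining roots are the complex-conjugate pair λ ≈ 1.6411 ± 3.2027i. Their product equals the constant term, so |λ|^2 ≈ 12.9507 and |λ| ≈ 3.5987.
Thus the eigenvalues (to 4 decimals) are 6.7178 (modulus 6.7178); 1.6411 ± 3.2027i (modulus 3.5987). The spectral radius is the largest modulus: r(A) ≈ 6.7178. (Cross-check: r(A) ≤ ||A||_2 ≈ 10.4314; equality holds whenever A is normal, though it can also hold for some non-normal A.)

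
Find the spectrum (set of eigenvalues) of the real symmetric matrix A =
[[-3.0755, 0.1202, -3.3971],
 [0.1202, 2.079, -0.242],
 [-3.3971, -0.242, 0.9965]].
sigma(A) ≈ {-5, 2, 3}

A is real symmetric, so its spectrum consists of real eigenvalues. Expanding the characteristic polynomial of the displayed matrix gives
  det(λ I - A) = p(λ) = λ^3 + (0)λ^2 + (-19)λ + (30).
Solving p(λ) = 0 yields eigenvalues ≈ -5, 2, 3. (A is shown rounded to 4 decimals, so these recover the underlying integer eigenvalues to within that precision.)
Verification: the trace of A = 0 equals the sum of eigenvalues 0, and det(A) ≈ -30.0005 matches the eigenvalue product -30.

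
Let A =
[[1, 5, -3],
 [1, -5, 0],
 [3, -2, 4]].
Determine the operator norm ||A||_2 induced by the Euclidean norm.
||A||_2 ≈ 8.265 (= sqrt(largest eigenvalue of A^T A))

||A||_2 = sigma_max(A) = sqrt(lambda_max(A^T A)). Form the symmetric matrix M = A^T A =
[[11, -6, 9],
 [-6, 54, -23],
 [9, -23, 25]].
Its characteristic polynomial (trace, sum of principal 2x2 minors, determinant of M give the coefficients) is
  p(λ) = det(λ I - M) = λ^3 - 90λ^2 + 1573λ - 6241.
No integer candidate from the rational root theorem (±divisors of 6241) is a root, so the roots are irrational. The cubic discriminant is Δ = 1126869305 > 0, so there are three distinct real roots. p(5) = -501 and p(6) = 173 have opposite signs, so a root lies in (5, 6); Newton's method refines it to λ ≈ 5.7215. p(15) = 479 and p(16) = -17 have opposite signs, so a root lies in (15, 16); Newton's method refines it to λ ≈ 15.9684. p(68) = -1005 and p(69) = 2315 have opposite signs, so a root lies in (68, 69); Newton's method refines it to λ ≈ 68.3101. Check (Vieta): the three roots sum to 90, matching tr M = 90.
So the eigenvalues of A^T A are ≈ 5.7215, 15.9684, 68.3101 (all ≥ 0, as they must be for A^T A). The largest is λ_max ≈ 68.3101, hence ||A||_2 = sqrt(λ_max) ≈ 8.265.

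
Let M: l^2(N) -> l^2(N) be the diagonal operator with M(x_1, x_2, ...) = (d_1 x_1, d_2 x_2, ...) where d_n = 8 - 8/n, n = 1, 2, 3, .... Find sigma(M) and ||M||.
sigma(M) = {8 - 8/n : n ≥ 1} ∪ {8}; ||M|| = 8

A bounded diagonal operator on l^2 with diagonal entries d_n has spectrum equal to the closure of {d_n : n ≥ 1}: every d_n is an eigenvalue (with eigenvector e_n), so {d_n} ⊂ sigma(M); the spectrum is closed, so its closure is too; and for lambda not in the closure, (M - lambda I) has bounded inverse (the diagonal entries 1/(d_n - lambda) are bounded). For our sequence d_n = 8 - 8/n, n = 1, 2, 3, ...:
  - {d_n} = {8 - 8/n : n ≥ 1}; the only limit point is 8
  - closure = {8 - 8/n : n ≥ 1} ∪ {8}
For the norm: a diagonal operator has ||M|| = sup_n |d_n|. Here d_n = 8 - 8/n increases monotonically from d_1 = 0 toward 8, with all terms in [0, 8); so sup_n |d_n| = 8 (the supremum is the limit, not attained). So ||M|| = 8.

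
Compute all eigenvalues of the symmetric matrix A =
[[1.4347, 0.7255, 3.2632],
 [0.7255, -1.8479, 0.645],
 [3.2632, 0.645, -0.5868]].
sigma(A) ≈ {-3, -2, 4}

A is real symmetric, so its spectrum consists of real eigenvalues. Expanding the characteristic polynomial of the displayed matrix gives
  det(λ I - A) = p(λ) = λ^3 + (1)λ^2 + (-14)λ + (-24).
Solving p(λ) = 0 yields eigenvalues ≈ -3, -2, 4. (A is shown rounded to 4 decimals, so these recover the underlying integer eigenvalues to within that precision.)
Verification: the trace of A = -1 equals the sum of eigenvalues -1, and det(A) ≈ 23.9990 matches the eigenvalue product 24.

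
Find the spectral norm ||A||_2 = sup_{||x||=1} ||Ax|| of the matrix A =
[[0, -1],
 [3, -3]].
||A||_2 = sqrt((19 + sqrt(325))/2) ≈ 4.3028 (= sqrt(largest eigenvalue of A^T A))

||A||_2 = sigma_max(A) = sqrt(lambda_max(A^T A)). Form the symmetric matrix M = A^T A =
[[9, -9],
 [-9, 10]].
Its characteristic polynomial (trace, determinant of M give the coefficients) is
  p(λ) = det(λ I - M) = λ^2 - 19λ + 9.
For λ^2 - 19λ + 9 the discriminant is 325. It is nonnegative but not a perfect square, so the roots are real and irrational: λ = (19 ± sqrt(325))/2 ≈ 18.5139, 0.4861.
So the eigenvalues of A^T A are ≈ 0.4861, 18.5139 (all ≥ 0, as they must be for A^T A). The largest is λ_max = (19 + sqrt(325))/2 ≈ 18.5139, hence ||A||_2 = sqrt(λ_max) = sqrt((19 + sqrt(325))/2) ≈ 4.3028.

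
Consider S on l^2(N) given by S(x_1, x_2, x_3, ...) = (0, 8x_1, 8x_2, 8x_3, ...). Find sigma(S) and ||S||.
sigma(S) = closed disk {z in C : |z| ≤ 8}; ||S|| = 8

Note S = 8·U where U is the unit right shift (U x)_k = x_{k-1} (with x_0 := 0); so ||S|| = 8||U|| and sigma(S) = 8·sigma(U). ||S x||^2 = sum_{k≥1} |8x_k|^2 = 64||x||^2, so ||S|| = 8 and sigma(S) ⊂ {|z| ≤ 8}. For any |lambda| < 8, the equation (S - lambda I) x = 0 forces x_1 = 0, then 8x_k = lambda x_{k+1} ⇒ x = 0, so S has no eigenvalues. But (S - lambda I) is not surjective for |lambda| < 8: solving (S - lambda I) x = e_1 would require x_n proportional to (lambda/8)^(-n), which is not in l^2. So every |lambda| < 8 lies in the residual spectrum. The boundary |lambda| = 8 is in the approximate point spectrum (the spectrum is closed). Hence sigma(S) is the closed disk of radius 8.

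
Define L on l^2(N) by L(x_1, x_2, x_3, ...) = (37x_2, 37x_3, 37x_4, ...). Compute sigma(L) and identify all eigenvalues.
sigma(L) = closed disk {z in C : |z| ≤ 37}; sigma_p(L) = open disk {z in C : |z| < 37}

Note L = 37·V where V is the unit left shift (V x)_k = x_{k+1}; so sigma(L) = 37·sigma(V) and ||L|| = 37||V||. ||L x||^2 = 1369sum_{k≥2} |x_k|^2 ≤ 1369||x||^2, with equality on {x : x_1 = 0}, so ||L|| = 37. For any lambda with |lambda| < 37, set r = lambda/37 (|r| < 1); the vector x = (1, r, r^2, ...) is in l^2 and satisfies L x = 37(r, r^2, ...) = lambda x, so lambda is an eigenvalue. On the boundary |lambda| = 37 the geometric series diverges, so no l^2 eigenvector exists, but these lambda lie in the approximate point spectrum. Hence sigma(L) is the closed disk of radius 37 and sigma_p(L) is the open disk.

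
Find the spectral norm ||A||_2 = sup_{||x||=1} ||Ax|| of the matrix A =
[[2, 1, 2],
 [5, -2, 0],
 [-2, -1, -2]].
||A||_2 = sqrt((47 + sqrt(633))/2) ≈ 6.0066 (= sqrt(largest eigenvalue of A^T A))

||A||_2 = sigma_max(A) = sqrt(lambda_max(A^T A)). Form the symmetric matrix M = A^T A =
[[33, -6, 8],
 [-6, 6, 4],
 [8, 4, 8]].
Its characteristic polynomial (trace, sum of principal 2x2 minors, determinant of M give the coefficients) is
  p(λ) = det(λ I - M) = λ^3 - 47λ^2 + 394λ.
The constant term is 0, so λ = 0 is a root. Dividing out λ leaves p(λ) = λ(λ^2 - 47λ + 394). For λ^2 - 47λ + 394 the discriminant is 633. It is nonnegative but not a perfect square, so the roots are real and irrational: λ = (47 ± sqrt(633))/2 ≈ 36.0797, 10.9203.
So the eigenvalues of A^T A are ≈ 0, 10.9203, 36.0797 (all ≥ 0, as they must be for A^T A). The largest is λ_max = (47 + sqrt(633))/2 ≈ 36.0797, hence ||A||_2 = sqrt(λ_max) = sqrt((47 + sqrt(633))/2) ≈ 6.0066.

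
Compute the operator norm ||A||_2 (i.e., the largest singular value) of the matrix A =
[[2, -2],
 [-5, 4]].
||A||_2 = sqrt((49 + sqrt(2385))/2) ≈ 6.9942 (= sqrt(largest eigenvalue of A^T A))

||A||_2 = sigma_max(A) = sqrt(lambda_max(A^T A)). Form the symmetric matrix M = A^T A =
[[29, -24],
 [-24, 20]].
Its characteristic polynomial (trace, determinant of M give the coefficients) is
  p(λ) = det(λ I - M) = λ^2 - 49λ + 4.
For λ^2 - 49λ + 4 the discriminant is 2385. It is nonnegative but not a perfect square, so the roots are real and irrational: λ = (49 ± sqrt(2385))/2 ≈ 48.9182, 0.0818.
So the eigenvalues of A^T A are ≈ 0.0818, 48.9182 (all ≥ 0, as they must be for A^T A). The largest is λ_max = (49 + sqrt(2385))/2 ≈ 48.9182, hence ||A||_2 = sqrt(λ_max) = sqrt((49 + sqrt(2385))/2) ≈ 6.9942.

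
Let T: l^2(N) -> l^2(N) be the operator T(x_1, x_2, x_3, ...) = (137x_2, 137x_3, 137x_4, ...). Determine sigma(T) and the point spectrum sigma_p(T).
sigma(T) = closed disk {z in C : |z| ≤ 137}; sigma_p(T) = open disk {z in C : |z| < 137}

Note T = 137·V where V is the unit left shift (V x)_k = x_{k+1}; so sigma(T) = 137·sigma(V) and ||T|| = 137||V||. ||T x||^2 = 18769sum_{k≥2} |x_k|^2 ≤ 18769||x||^2, with equality on {x : x_1 = 0}, so ||T|| = 137. For any lambda with |lambda| < 137, set r = lambda/137 (|r| < 1); the vector x = (1, r, r^2, ...) is in l^2 and satisfies T x = 137(r, r^2, ...) = lambda x, so lambda is an eigenvalue. On the boundary |lambda| = 137 the geometric series diverges, so no l^2 eigenvector exists, but these lambda lie in the approximate point spectrum. Hence sigma(T) is the closed disk of radius 137 and sigma_p(T) is the open disk.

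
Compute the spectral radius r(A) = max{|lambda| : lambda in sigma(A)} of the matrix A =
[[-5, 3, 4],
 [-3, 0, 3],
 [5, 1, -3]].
r(A) ≈ 7.4924

The eigenvalues of A are the roots of its characteristic polynomial. With M = A (coefficients from the trace, the sum of principal 2x2 minors, and det A):
  p(λ) = det(λ I - M) = λ^3 + 8λ^2 + λ - 21.
No integer candidate from the rational root theorem (±divisors of 21) is a root, so the roots are irrational. The cubic discriminant is Δ = 28137 > 0, so there are three distinct real roots. p(-8) = -29 and p(-7) = 21 have opposite signs, so a root lies in (-8, -7); Newton's method refines it to λ ≈ -7.4924. p(-2) = 1 and p(-1) = -15 have opposite signs, so a root lies in (-2, -1); Newton's method refines it to λ ≈ -1.9471. p(1) = -11 and p(2) = 21 have opposite signs, so a root lies in (1, 2); Newton's method refines it to λ ≈ 1.4395. Check (Vieta): the three roots sum to -8, matching tr M = -8.
Thus the eigenvalues (to 4 decimals) are -7.4924 (modulus 7.4924); -1.9471 (modulus 1.9471); 1.4395 (modulus 1.4395). The spectral radius is the largest modulus: r(A) ≈ 7.4924. (Cross-check: r(A) ≤ ||A||_2 ≈ 9.7145; equality holds whenever A is normal, though it can also hold for some non-normal A.)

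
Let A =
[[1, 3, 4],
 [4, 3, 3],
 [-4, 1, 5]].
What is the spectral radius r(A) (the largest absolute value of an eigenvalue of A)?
r(A) ≈ 5.5102

The eigenvalues of A are the roots of its characteristic polynomial. With M = A (coefficients from the trace, the sum of principal 2x2 minors, and det A):
  p(λ) = det(λ I - M) = λ^3 - 9λ^2 + 24λ + 20.
No integer candidate from the rational root theorem (±divisors of 20) is a root, so the roots are irrational. The cubic discriminant is Δ = -38880 < 0, so there is one real root and a complex-conjugate pair. p(-1) = -14 and p(0) = 20 have opposite signs, so a root lies in (-1, 0); Newton's method refines it to λ ≈ -0.6587. Dividing out (λ - (-0.6587)) leaves approximately λ^2 - 9.6587λ + 30.3623. For λ^2 - 9.6587λ + 30.3623 the discriminant is -28.1585. It is negative, so the remaining roots are the complex-conjugate pair λ ≈ 4.8294 ± 2.6532i. Their product equals the constant term, so |λ|^2 ≈ 30.3623 and |λ| ≈ 5.5102.
Thus the eigenvalues (to 4 decimals) are -0.6587 (modulus 0.6587); 4.8294 ± 2.6532i (modulus 5.5102). The spectral radius is the largest modulus: r(A) ≈ 5.5102. (Cross-check: r(A) ≤ ||A||_2 ≈ 8.0559; equality holds whenever A is normal, though it can also hold for some non-normal A.)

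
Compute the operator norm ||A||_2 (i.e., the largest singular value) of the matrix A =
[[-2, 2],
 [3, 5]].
||A||_2 = sqrt((42 + sqrt(740))/2) ≈ 5.8823 (= sqrt(largest eigenvalue of A^T A))

||A||_2 = sigma_max(A) = sqrt(lambda_max(A^T A)). Form the symmetric matrix M = A^T A =
[[13, 11],
 [11, 29]].
Its characteristic polynomial (trace, determinant of M give the coefficients) is
  p(λ) = det(λ I - M) = λ^2 - 42λ + 256.
For λ^2 - 42λ + 256 the discriminant is 740. It is nonnegative but not a perfect square, so the roots are real and irrational: λ = (42 ± sqrt(740))/2 ≈ 34.6015, 7.3985.
So the eigenvalues of A^T A are ≈ 7.3985, 34.6015 (all ≥ 0, as they must be for A^T A). The largest is λ_max = (42 + sqrt(740))/2 ≈ 34.6015, hence ||A||_2 = sqrt(λ_max) = sqrt((42 + sqrt(740))/2) ≈ 5.8823.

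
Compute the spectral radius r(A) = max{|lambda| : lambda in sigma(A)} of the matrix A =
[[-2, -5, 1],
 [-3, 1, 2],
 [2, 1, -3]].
r(A) ≈ 6.1366

The eigenvalues of A are the roots of its characteristic polynomial. With M = A (coefficients from the trace, the sum of principal 2x2 minors, and det A):
  p(λ) = det(λ I - M) = λ^3 + 4λ^2 - 18λ - 30.
No integer candidate from the rational root theorem (±divisors of 30) is a root, so the roots are irrational. The cubic discriminant is Δ = 50772 > 0, so there are three distinct real roots. p(-7) = -51 and p(-6) = 6 have opposite signs, so a root lies in (-7, -6); Newton's method refines it to λ ≈ -6.1366. p(-2) = 14 and p(-1) = -9 have opposite signs, so a root lies in (-2, -1); Newton's method refines it to λ ≈ -1.3873. p(3) = -21 and p(4) = 26 have opposite signs, so a root lies in (3, 4); Newton's method refines it to λ ≈ 3.5239. Check (Vieta): the three roots sum to -4, matching tr M = -4.
Thus the eigenvalues (to 4 decimals) are -6.1366 (modulus 6.1366); -1.3873 (modulus 1.3873); 3.5239 (modulus 3.5239). The spectral radius is the largest modulus: r(A) ≈ 6.1366. (Cross-check: r(A) ≤ ||A||_2 ≈ 6.253; equality holds whenever A is normal, though it can also hold for some non-normal A.)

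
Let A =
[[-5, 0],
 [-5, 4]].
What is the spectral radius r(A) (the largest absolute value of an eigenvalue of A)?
r(A) = 5

The eigenvalues of A are the roots of its characteristic polynomial. With M = A (coefficients from the trace and determinant):
  p(λ) = det(λ I - M) = λ^2 + λ - 20.
For λ^2 + λ - 20 the discriminant is 81. It is a perfect square (9^2), so the roots are rational: λ = (-1 ± 9)/2 = 4, -5.
Thus the eigenvalues (to 4 decimals) are 4 (modulus 4); -5 (modulus 5). The spectral radius is the largest modulus: r(A) = 5. (Cross-check: r(A) ≤ ||A||_2 ≈ 7.6973; equality holds whenever A is normal, though it can also hold for some non-normal A.)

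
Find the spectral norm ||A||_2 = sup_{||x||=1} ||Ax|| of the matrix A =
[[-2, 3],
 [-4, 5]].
||A||_2 = sqrt((54 + sqrt(2900))/2) ≈ 7.3434 (= sqrt(largest eigenvalue of A^T A))

||A||_2 = sigma_max(A) = sqrt(lambda_max(A^T A)). Form the symmetric matrix M = A^T A =
[[20, -26],
 [-26, 34]].
Its characteristic polynomial (trace, determinant of M give the coefficients) is
  p(λ) = det(λ I - M) = λ^2 - 54λ + 4.
For λ^2 - 54λ + 4 the discriminant is 2900. It is nonnegative but not a perfect square, so the roots are real and irrational: λ = (54 ± sqrt(2900))/2 ≈ 53.9258, 0.0742.
So the eigenvalues of A^T A are ≈ 0.0742, 53.9258 (all ≥ 0, as they must be for A^T A). The largest is λ_max = (54 + sqrt(2900))/2 ≈ 53.9258, hence ||A||_2 = sqrt(λ_max) = sqrt((54 + sqrt(2900))/2) ≈ 7.3434.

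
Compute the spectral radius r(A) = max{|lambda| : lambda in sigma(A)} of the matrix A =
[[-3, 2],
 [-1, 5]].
r(A) = (2 + sqrt(56))/2 ≈ 4.7417

The eigenvalues of A are the roots of its characteristic polynomial. With M = A (coefficients from the trace and determinant):
  p(λ) = det(λ I - M) = λ^2 - 2λ - 13.
For λ^2 - 2λ - 13 the discriminant is 56. It is nonnegative but not a perfect square, so the roots are real and irrational: λ = (2 ± sqrt(56))/2 ≈ 4.7417, -2.7417.
Thus the eigenvalues (to 4 decimals) are 4.7417 (modulus 4.7417); -2.7417 (modulus 2.7417). The spectral radius is the largest modulus: r(A) = (2 + sqrt(56))/2 ≈ 4.7417. (Cross-check: r(A) ≤ ||A||_2 ≈ 5.8339; equality holds whenever A is normal, though it can also hold for some non-normal A.)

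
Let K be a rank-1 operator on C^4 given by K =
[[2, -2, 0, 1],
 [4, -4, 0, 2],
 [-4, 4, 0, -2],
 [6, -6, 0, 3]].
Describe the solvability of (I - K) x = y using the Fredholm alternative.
(I - K) is singular (det(I - K) = 0, i.e. 1 ∈ sigma(K)). (I - K) x = y is solvable iff y ⊥ ker((I - K)^*) = span{(2, -2, 0, 1)}, i.e. iff 2y_1 - 2y_2 + y_4 = 0. When solvable, the solutions are x = y + c·(1, 2, -2, 3), c arbitrary (ker(I - K) = span{(1, 2, -2, 3)}, dimension 1).

K has rank 1, so it is an outer product K = u v^T: every row of K is a multiple of one row vector. Reading off the entries, u = (1, 2, -2, 3) and v = (2, -2, 0, 1) (row i of K equals u_i·v^T). A rank-one matrix u v^T satisfies K u = u (v·u) and kills the (3)-dimensional subspace v^⊥, so its characteristic polynomial is lambda^3 (lambda - v·u) with v·u = tr K = 1. Hence the eigenvalues of I - K are 1 (multiplicity 3) and 1 - (1) = 0, so det(I - K) = 0. (Direct check: I - K =
[[-1, 2, 0, -1],
 [-4, 5, 0, -2],
 [4, -4, 1, 2],
 [-6, 6, 0, -2]]
has determinant 0.) So 1 is an eigenvalue of K and (I - K) is not invertible. The finite-dimensional Fredholm alternative says: either (I - K) is invertible, or ker(I - K) ≠ {0} and then range(I - K) = ker((I - K)^*)^⊥, with dim ker(I - K) = dim ker((I - K)^*). We are in the second case, so we need both kernels. Kernel of I - K: (I - K) u = u - u (v·u) = u - u = 0, so ker(I - K) = span{u} = span{(1, 2, -2, 3)} (it is exactly 1-dimensional because rank(I - K) = 3). Kernel of the adjoint: K is real, so (I - K)^* = I - K^T = I - v u^T, and (I - v u^T) v = v - v (u·v) = 0; hence ker((I - K)^*) = span{v} = span{(2, -2, 0, 1)}. Therefore (I - K) x = y is solvable iff <y, v> = 0, i.e. iff 2y_1 - 2y_2 + y_4 = 0. When this holds, K y = u (v·y) = 0, so (I - K) y = y and x = y is a particular solution; the full solution set is the line x = y + c·u = y + c·(1, 2, -2, 3), c ∈ C.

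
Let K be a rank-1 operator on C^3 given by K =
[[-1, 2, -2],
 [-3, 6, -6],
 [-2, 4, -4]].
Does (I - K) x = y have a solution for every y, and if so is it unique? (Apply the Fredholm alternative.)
(I - K) is singular (det(I - K) = 0, i.e. 1 ∈ sigma(K)). (I - K) x = y is solvable iff y ⊥ ker((I - K)^*) = span{(-1, 2, -2)}, i.e. iff -y_1 + 2y_2 - 2y_3 = 0. When solvable, the solutions are x = y + c·(1, 3, 2), c arbitrary (ker(I - K) = span{(1, 3, 2)}, dimension 1).

K has rank 1, so it is an outer product K = u v^T: every row of K is a multiple of one row vector. Reading off the entries, u = (1, 3, 2) and v = (-1, 2, -2) (row i of K equals u_i·v^T). A rank-one matrix u v^T satisfies K u = u (v·u) and kills the (2)-dimensional subspace v^⊥, so its characteristic polynomial is lambda^2 (lambda - v·u) with v·u = tr K = 1. Hence the eigenvalues of I - K are 1 (multiplicity 2) and 1 - (1) = 0, so det(I - K) = 0. (Direct check: I - K =
[[2, -2, 2],
 [3, -5, 6],
 [2, -4, 5]]
has determinant 0.) So 1 is an eigenvalue of K and (I - K) is not invertible. The finite-dimensional Fredholm alternative says: either (I - K) is invertible, or ker(I - K) ≠ {0} and then range(I - K) = ker((I - K)^*)^⊥, with dim ker(I - K) = dim ker((I - K)^*). We are in the second case, so we need both kernels. Kernel of I - K: (I - K) u = u - u (v·u) = u - u = 0, so ker(I - K) = span{u} = span{(1, 3, 2)} (it is exactly 1-dimensional because rank(I - K) = 2). Kernel of the adjoint: K is real, so (I - K)^* = I - K^T = I - v u^T, and (I - v u^T) v = v - v (u·v) = 0; hence ker((I - K)^*) = span{v} = span{(-1, 2, -2)}. Therefore (I - K) x = y is solvable iff <y, v> = 0, i.e. iff -y_1 + 2y_2 - 2y_3 = 0. When this holds, K y = u (v·y) = 0, so (I - K) y = y and x = y is a particular solution; the full solution set is the line x = y + c·u = y + c·(1, 3, 2), c ∈ C.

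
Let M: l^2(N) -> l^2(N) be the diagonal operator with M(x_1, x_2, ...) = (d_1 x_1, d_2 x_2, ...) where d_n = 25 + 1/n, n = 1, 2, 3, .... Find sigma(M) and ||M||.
sigma(M) = {25 + 1/n : n ≥ 1} ∪ {25}; ||M|| = 26

A bounded diagonal operator on l^2 with diagonal entries d_n has spectrum equal to the closure of {d_n : n ≥ 1}: every d_n is an eigenvalue (with eigenvector e_n), so {d_n} ⊂ sigma(M); the spectrum is closed, so its closure is too; and for lambda not in the closure, (M - lambda I) has bounded inverse (the diagonal entries 1/(d_n - lambda) are bounded). For our sequence d_n = 25 + 1/n, n = 1, 2, 3, ...:
  - {d_n} = {25 + 1/n : n ≥ 1}; the only limit point is 25
  - closure = {25 + 1/n : n ≥ 1} ∪ {25}
For the norm: a diagonal operator has ||M|| = sup_n |d_n|. Here d_n = 25 + 1/n is positive and decreasing, so sup_n |d_n| = d_1 = 25 + 1 = 26. So ||M|| = 26.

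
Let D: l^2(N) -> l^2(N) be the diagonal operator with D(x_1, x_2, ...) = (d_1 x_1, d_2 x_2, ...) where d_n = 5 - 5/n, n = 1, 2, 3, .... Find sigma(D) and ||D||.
sigma(D) = {5 - 5/n : n ≥ 1} ∪ {5}; ||D|| = 5

A bounded diagonal operator on l^2 with diagonal entries d_n has spectrum equal to the closure of {d_n : n ≥ 1}: every d_n is an eigenvalue (with eigenvector e_n), so {d_n} ⊂ sigma(D); the spectrum is closed, so its closure is too; and for lambda not in the closure, (D - lambda I) has bounded inverse (the diagonal entries 1/(d_n - lambda) are bounded). For our sequence d_n = 5 - 5/n, n = 1, 2, 3, ...:
  - {d_n} = {5 - 5/n : n ≥ 1}; the only limit point is 5
  - closure = {5 - 5/n : n ≥ 1} ∪ {5}
For the norm: a diagonal operator has ||D|| = sup_n |d_n|. Here d_n = 5 - 5/n increases monotonically from d_1 = 0 toward 5, with all terms in [0, 5); so sup_n |d_n| = 5 (the supremum is the limit, not attained). So ||D|| = 5.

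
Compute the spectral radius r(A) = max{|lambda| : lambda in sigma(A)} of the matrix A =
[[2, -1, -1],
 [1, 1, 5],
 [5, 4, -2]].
r(A) ≈ 5.1442

The eigenvalues of A are the roots of its characteristic polynomial. With M = A (coefficients from the trace, the sum of principal 2x2 minors, and det A):
  p(λ) = det(λ I - M) = λ^3 - λ^2 - 18λ + 70.
No integer candidate from the rational root theorem (±divisors of 70) is a root, so the roots are irrational. The cubic discriminant is Δ = -85688 < 0, so there is one real root and a complex-conjugate pair. p(-6) = -74 and p(-5) = 10 have opposite signs, so a root lies in (-6, -5); Newton's method refines it to λ ≈ -5.1442. Dividing out (λ - (-5.1442)) leaves approximately λ^2 - 6.1442λ + 13.6075. For λ^2 - 6.1442λ + 13.6075 the discriminant is -16.6781. It is negative, so the remaining roots are the complex-conjugate pair λ ≈ 3.0721 ± 2.0419i. Their product equals the constant term, so |λ|^2 ≈ 13.6075 and |λ| ≈ 3.6888.
Thus the eigenvalues (to 4 decimals) are -5.1442 (modulus 5.1442); 3.0721 ± 2.0419i (modulus 3.6888). The spectral radius is the largest modulus: r(A) ≈ 5.1442. (Cross-check: r(A) ≤ ||A||_2 ≈ 6.8364; equality holds whenever A is normal, though it can also hold for some non-normal A.)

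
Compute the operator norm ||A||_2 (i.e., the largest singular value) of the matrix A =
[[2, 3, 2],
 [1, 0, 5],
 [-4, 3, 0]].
||A||_2 ≈ 5.9226 (= sqrt(largest eigenvalue of A^T A))

||A||_2 = sigma_max(A) = sqrt(lambda_max(A^T A)). Form the symmetric matrix M = A^T A =
[[21, -6, 9],
 [-6, 18, 6],
 [9, 6, 29]].
Its characteristic polynomial (trace, sum of principal 2x2 minors, determinant of M give the coefficients) is
  p(λ) = det(λ I - M) = λ^3 - 68λ^2 + 1356λ - 7056.
No integer candidate from the rational root theorem (±divisors of 7056) is a root, so the roots are irrational. The cubic discriminant is Δ = 21383424 > 0, so there are three distinct real roots. p(8) = -48 and p(9) = 369 have opposite signs, so a root lies in (8, 9); Newton's method refines it to λ ≈ 8.1054. p(24) = 144 and p(25) = -31 have opposite signs, so a root lies in (24, 25); Newton's method refines it to λ ≈ 24.8179. p(35) = -21 and p(36) = 288 have opposite signs, so a root lies in (35, 36); Newton's method refines it to λ ≈ 35.0767. Check (Vieta): the three roots sum to 68, matching tr M = 68.
So the eigenvalues of A^T A are ≈ 8.1054, 24.8179, 35.0767 (all ≥ 0, as they must be for A^T A). The largest is λ_max ≈ 35.0767, hence ||A||_2 = sqrt(λ_max) ≈ 5.9226.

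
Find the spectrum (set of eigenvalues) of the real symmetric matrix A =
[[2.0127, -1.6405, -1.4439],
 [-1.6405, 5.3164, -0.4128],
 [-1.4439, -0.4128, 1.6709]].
sigma(A) ≈ {0, 3, 6}

A is real symmetric, so its spectrum consists of real eigenvalues. Expanding the characteristic polynomial of the displayed matrix gives
  det(λ I - A) = p(λ) = λ^3 + (-9)λ^2 + (18)λ + (0).
Solving p(λ) = 0 yields eigenvalues ≈ 0, 3, 6. (A is shown rounded to 4 decimals, so these recover the underlying integer eigenvalues to within that precision.)
Verification: the trace of A = 9 equals the sum of eigenvalues 9, and det(A) ≈ -0.0001 matches the eigenvalue product 0.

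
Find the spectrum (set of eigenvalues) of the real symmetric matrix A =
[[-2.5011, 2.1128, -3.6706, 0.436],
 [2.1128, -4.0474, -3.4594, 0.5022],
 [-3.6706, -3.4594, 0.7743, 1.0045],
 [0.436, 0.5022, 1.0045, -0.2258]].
sigma(A) ≈ {-6, -5, 0, 5}

A is real symmetric, so its spectrum consists of real eigenvalues. Expanding the characteristic polynomial of the displayed matrix gives
  det(λ I - A) = p(λ) = λ^4 + (6)λ^3 + (-25)λ^2 + (-150)λ + (-0.0052).
Solving p(λ) = 0 yields eigenvalues ≈ -6, -5, 0, 5. (A is shown rounded to 4 decimals, so these recover the underlying integer eigenvalues to within that precision.)
Verification: the trace of A = -6 equals the sum of eigenvalues -6, and det(A) ≈ -0.0052 matches the eigenvalue product 0.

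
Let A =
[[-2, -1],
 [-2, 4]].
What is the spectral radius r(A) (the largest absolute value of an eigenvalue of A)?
r(A) = (2 + sqrt(44))/2 ≈ 4.3166

The eigenvalues of A are the roots of its characteristic polynomial. With M = A (coefficients from the trace and determinant):
  p(λ) = det(λ I - M) = λ^2 - 2λ - 10.
For λ^2 - 2λ - 10 the discriminant is 44. It is nonnegative but not a perfect square, so the roots are real and irrational: λ = (2 ± sqrt(44))/2 ≈ 4.3166, -2.3166.
Thus the eigenvalues (to 4 decimals) are 4.3166 (modulus 4.3166); -2.3166 (modulus 2.3166). The spectral radius is the largest modulus: r(A) = (2 + sqrt(44))/2 ≈ 4.3166. (Cross-check: r(A) ≤ ||A||_2 ≈ 4.4721; equality holds whenever A is normal, though it can also hold for some non-normal A.)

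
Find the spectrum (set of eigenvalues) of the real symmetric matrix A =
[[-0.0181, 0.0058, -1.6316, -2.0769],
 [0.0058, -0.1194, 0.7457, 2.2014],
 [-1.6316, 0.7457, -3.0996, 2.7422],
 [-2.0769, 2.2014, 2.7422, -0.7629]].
sigma(A) ≈ {-5, -3, 0, 4}

A is real symmetric, so its spectrum consists of real eigenvalues. Expanding the characteristic polynomial of the displayed matrix gives
  det(λ I - A) = p(λ) = λ^4 + (4)λ^3 + (-17)λ^2 + (-59.9985)λ + (0.0014).
Solving p(λ) = 0 yields eigenvalues ≈ -5, -3, 0, 4. (A is shown rounded to 4 decimals, so these recover the underlying integer eigenvalues to within that precision.)
Verification: the trace of A = -4 equals the sum of eigenvalues -4, and det(A) ≈ 0.0014 matches the eigenvalue product 0.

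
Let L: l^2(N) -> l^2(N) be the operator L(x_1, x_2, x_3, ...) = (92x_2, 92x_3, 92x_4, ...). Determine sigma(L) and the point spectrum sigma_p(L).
sigma(L) = closed disk {z in C : |z| ≤ 92}; sigma_p(L) = open disk {z in C : |z| < 92}

Note L = 92·V where V is the unit left shift (V x)_k = x_{k+1}; so sigma(L) = 92·sigma(V) and ||L|| = 92||V||. ||L x||^2 = 8464sum_{k≥2} |x_k|^2 ≤ 8464||x||^2, with equality on {x : x_1 = 0}, so ||L|| = 92. For any lambda with |lambda| < 92, set r = lambda/92 (|r| < 1); the vector x = (1, r, r^2, ...) is in l^2 and satisfies L x = 92(r, r^2, ...) = lambda x, so lambda is an eigenvalue. On the boundary |lambda| = 92 the geometric series diverges, so no l^2 eigenvector exists, but these lambda lie in the approximate point spectrum. Hence sigma(L) is the closed disk of radius 92 and sigma_p(L) is the open disk.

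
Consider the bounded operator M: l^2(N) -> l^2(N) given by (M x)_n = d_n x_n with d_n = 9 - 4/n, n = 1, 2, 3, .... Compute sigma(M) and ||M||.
sigma(M) = {9 - 4/n : n ≥ 1} ∪ {9}; ||M|| = 9

A bounded diagonal operator on l^2 with diagonal entries d_n has spectrum equal to the closure of {d_n : n ≥ 1}: every d_n is an eigenvalue (with eigenvector e_n), so {d_n} ⊂ sigma(M); the spectrum is closed, so its closure is too; and for lambda not in the closure, (M - lambda I) has bounded inverse (the diagonal entries 1/(d_n - lambda) are bounded). For our sequence d_n = 9 - 4/n, n = 1, 2, 3, ...:
  - {d_n} = {9 - 4/n : n ≥ 1}; the only limit point is 9
  - closure = {9 - 4/n : n ≥ 1} ∪ {9}
For the norm: a diagonal operator has ||M|| = sup_n |d_n|. Here d_n = 9 - 4/n increases monotonically from d_1 = 5 toward 9, with all terms in [5, 9); so sup_n |d_n| = 9 (the supremum is the limit, not attained). So ||M|| = 9.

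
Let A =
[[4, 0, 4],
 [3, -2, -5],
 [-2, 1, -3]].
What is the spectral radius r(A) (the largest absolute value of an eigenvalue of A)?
r(A) ≈ 3.5326

The eigenvalues of A are the roots of its characteristic polynomial. With M = A (coefficients from the trace, the sum of principal 2x2 minors, and det A):
  p(λ) = det(λ I - M) = λ^3 + λ^2 - λ - 40.
No integer candidate from the rational root theorem (±divisors of 40) is a root, so the roots are irrational. The cubic discriminant is Δ = -42315 < 0, so there is one real root and a complex-conjugate pair. p(3) = -7 and p(4) = 36 have opposite signs, so a root lies in (3, 4); Newton's method refines it to λ ≈ 3.2053. Dividing out (λ - (3.2053)) leaves approximately λ^2 + 4.2053λ + 12.4793. For λ^2 + 4.2053λ + 12.4793 the discriminant is -32.2326. It is negative, so the remaining roots are the complex-conjugate pair λ ≈ -2.1027 ± 2.8387i. Their product equals the constant term, so |λ|^2 ≈ 12.4793 and |λ| ≈ 3.5326.
Thus the eigenvalues (to 4 decimals) are 3.2053 (modulus 3.2053); -2.1027 ± 2.8387i (modulus 3.5326). The spectral radius is the largest modulus: r(A) ≈ 3.5326. (Cross-check: r(A) ≤ ||A||_2 ≈ 7.2496; equality holds whenever A is normal, though it can also hold for some non-normal A.)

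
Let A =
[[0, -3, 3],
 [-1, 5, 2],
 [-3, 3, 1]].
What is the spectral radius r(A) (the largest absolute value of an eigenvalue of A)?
r(A) ≈ 6.4506

The eigenvalues of A are the roots of its characteristic polynomial. With M = A (coefficients from the trace, the sum of principal 2x2 minors, and det A):
  p(λ) = det(λ I - M) = λ^3 - 6λ^2 + 5λ - 51.
No integer candidate from the rational root theorem (±divisors of 51) is a root, so the roots are irrational. The cubic discriminant is Δ = -86351 < 0, so there is one real root and a complex-conjugate pair. p(6) = -21 and p(7) = 33 have opposite signs, so a root lies in (6, 7); Newton's method refines it to λ ≈ 6.4506. Dividing out (λ - (6.4506)) leaves approximately λ^2 + 0.4506λ + 7.9063. For λ^2 + 0.4506λ + 7.9063 the discriminant is -31.4222. It is negative, so the remaining roots are the complex-conjugate pair λ ≈ -0.2253 ± 2.8028i. Their product equals the constant term, so |λ|^2 ≈ 7.9063 and |λ| ≈ 2.8118.
Thus the eigenvalues (to 4 decimals) are 6.4506 (modulus 6.4506); -0.2253 ± 2.8028i (modulus 2.8118). The spectral radius is the largest modulus: r(A) ≈ 6.4506. (Cross-check: r(A) ≤ ||A||_2 ≈ 7.0002; equality holds whenever A is normal, though it can also hold for some non-normal A.)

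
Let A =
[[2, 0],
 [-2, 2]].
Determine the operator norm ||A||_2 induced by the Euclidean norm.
||A||_2 = sqrt((12 + sqrt(80))/2) ≈ 3.2361 (= sqrt(largest eigenvalue of A^T A))

||A||_2 = sigma_max(A) = sqrt(lambda_max(A^T A)). Form the symmetric matrix M = A^T A =
[[8, -4],
 [-4, 4]].
Its characteristic polynomial (trace, determinant of M give the coefficients) is
  p(λ) = det(λ I - M) = λ^2 - 12λ + 16.
For λ^2 - 12λ + 16 the discriminant is 80. It is nonnegative but not a perfect square, so the roots are real and irrational: λ = (12 ± sqrt(80))/2 ≈ 10.4721, 1.5279.
So the eigenvalues of A^T A are ≈ 1.5279, 10.4721 (all ≥ 0, as they must be for A^T A). The largest is λ_max = (12 + sqrt(80))/2 ≈ 10.4721, hence ||A||_2 = sqrt(λ_max) = sqrt((12 + sqrt(80))/2) ≈ 3.2361.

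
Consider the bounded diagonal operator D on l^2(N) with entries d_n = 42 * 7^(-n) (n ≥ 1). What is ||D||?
||D|| = 6 (attained at n = 1)

For D diagonal, ||D|| = sup_n |d_n|. The sequence d_n = 42 * 7^(-n) is positive and strictly decreasing (ratio 7^(-1) < 1), so the supremum is d_1 = 42/7 = 6. Hence ||D|| = 6.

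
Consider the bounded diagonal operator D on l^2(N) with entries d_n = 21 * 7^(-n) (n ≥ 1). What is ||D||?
||D|| = 3 (attained at n = 1)

For D diagonal, ||D|| = sup_n |d_n|. The sequence d_n = 21 * 7^(-n) is positive and strictly decreasing (ratio 7^(-1) < 1), so the supremum is d_1 = 21/7 = 3. Hence ||D|| = 3.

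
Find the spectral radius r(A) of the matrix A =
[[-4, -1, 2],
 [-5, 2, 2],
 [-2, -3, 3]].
r(A) ≈ 3.4225

The eigenvalues of A are the roots of its characteristic polynomial. With M = A (coefficients from the trace, the sum of principal 2x2 minors, and det A):
  p(λ) = det(λ I - M) = λ^3 - λ^2 - 9λ + 21.
No integer candidate from the rational root theorem (±divisors of 21) is a root, so the roots are irrational. The cubic discriminant is Δ = -5424 < 0, so there is one real root and a complex-conjugate pair. p(-4) = -23 and p(-3) = 12 have opposite signs, so a root lies in (-4, -3); Newton's method refines it to λ ≈ -3.4225. Dividing out (λ - (-3.4225)) leaves approximately λ^2 - 4.4225λ + 6.1359. For λ^2 - 4.4225λ + 6.1359 the discriminant is -4.9852. It is negative, so the remaining roots are the complex-conjugate pair λ ≈ 2.2112 ± 1.1164i. Their product equals the constant term, so |λ|^2 ≈ 6.1359 and |λ| ≈ 2.4771.
Thus the eigenvalues (to 4 decimals) are -3.4225 (modulus 3.4225); 2.2112 ± 1.1164i (modulus 2.4771). The spectral radius is the largest modulus: r(A) ≈ 3.4225. (Cross-check: r(A) ≤ ||A||_2 ≈ 7.685; equality holds whenever A is normal, though it can also hold for some non-normal A.)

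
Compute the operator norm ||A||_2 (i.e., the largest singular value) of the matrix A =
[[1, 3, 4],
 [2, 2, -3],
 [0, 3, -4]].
||A||_2 ≈ 6.5686 (= sqrt(largest eigenvalue of A^T A))

||A||_2 = sigma_max(A) = sqrt(lambda_max(A^T A)). Form the symmetric matrix M = A^T A =
[[5, 7, -2],
 [7, 22, -6],
 [-2, -6, 41]].
Its characteristic polynomial (trace, sum of principal 2x2 minors, determinant of M give the coefficients) is
  p(λ) = det(λ I - M) = λ^3 - 68λ^2 + 1128λ - 2401.
No integer candidate from the rational root theorem (±divisors of 2401) is a root, so the roots are irrational. The cubic discriminant is Δ = 282045925 > 0, so there are three distinct real roots. p(2) = -409 and p(3) = 398 have opposite signs, so a root lies in (2, 3); Newton's method refines it to λ ≈ 2.4881. p(22) = 151 and p(23) = -262 have opposite signs, so a root lies in (22, 23); Newton's method refines it to λ ≈ 22.366. p(43) = -122 and p(44) = 767 have opposite signs, so a root lies in (43, 44); Newton's method refines it to λ ≈ 43.1459. Check (Vieta): the three roots sum to 68, matching tr M = 68.
So the eigenvalues of A^T A are ≈ 2.4881, 22.366, 43.1459 (all ≥ 0, as they must be for A^T A). The largest is λ_max ≈ 43.1459, hence ||A||_2 = sqrt(λ_max) ≈ 6.5686.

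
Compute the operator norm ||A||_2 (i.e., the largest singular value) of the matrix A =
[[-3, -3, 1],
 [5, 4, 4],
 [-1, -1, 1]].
||A||_2 ≈ 8.2882 (= sqrt(largest eigenvalue of A^T A))

||A||_2 = sigma_max(A) = sqrt(lambda_max(A^T A)). Form the symmetric matrix M = A^T A =
[[35, 30, 16],
 [30, 26, 12],
 [16, 12, 18]].
Its characteristic polynomial (trace, sum of principal 2x2 minors, determinant of M give the coefficients) is
  p(λ) = det(λ I - M) = λ^3 - 79λ^2 + 708λ - 4.
No integer candidate from the rational root theorem (±divisors of 4) is a root, so the roots are irrational. The cubic discriminant is Δ = 1704947024 > 0, so there are three distinct real roots. p(0) = -4 and p(1) = 626 have opposite signs, so a root lies in (0, 1); Newton's method refines it to λ ≈ 0.0057. p(10) = 176 and p(11) = -444 have opposite signs, so a root lies in (10, 11); Newton's method refines it to λ ≈ 10.3. p(68) = -2724 and p(69) = 1238 have opposite signs, so a root lies in (68, 69); Newton's method refines it to λ ≈ 68.6943. Check (Vieta): the three roots sum to 79, matching tr M = 79.
So the eigenvalues of A^T A are ≈ 0.0057, 10.3, 68.6943 (all ≥ 0, as they must be for A^T A). The largest is λ_max ≈ 68.6943, hence ||A||_2 = sqrt(λ_max) ≈ 8.2882.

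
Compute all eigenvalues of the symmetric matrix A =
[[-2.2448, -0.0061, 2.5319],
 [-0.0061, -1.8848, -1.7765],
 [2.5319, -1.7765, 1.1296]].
sigma(A) ≈ {-4, -2, 3}

A is real symmetric, so its spectrum consists of real eigenvalues. Expanding the characteristic polynomial of the displayed matrix gives
  det(λ I - A) = p(λ) = λ^3 + (3)λ^2 + (-10)λ + (-24.0012).
Solving p(λ) = 0 yields eigenvalues ≈ -4, -2, 3. (A is shown rounded to 4 decimals, so these recover the underlying integer eigenvalues to within that precision.)
Verification: the trace of A = -3 equals the sum of eigenvalues -3, and det(A) ≈ 24.0012 matches the eigenvalue product 24.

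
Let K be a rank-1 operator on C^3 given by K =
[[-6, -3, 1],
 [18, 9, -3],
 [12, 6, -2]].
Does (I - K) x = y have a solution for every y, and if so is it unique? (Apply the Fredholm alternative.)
(I - K) is singular (det(I - K) = 0, i.e. 1 ∈ sigma(K)). (I - K) x = y is solvable iff y ⊥ ker((I - K)^*) = span{(-6, -3, 1)}, i.e. iff -6y_1 - 3y_2 + y_3 = 0. When solvable, the solutions are x = y + c·(1, -3, -2), c arbitrary (ker(I - K) = span{(1, -3, -2)}, dimension 1).

K has rank 1, so it is an outer product K = u v^T: every row of K is a multiple of one row vector. Reading off the entries, u = (1, -3, -2) and v = (-6, -3, 1) (row i of K equals u_i·v^T). A rank-one matrix u v^T satisfies K u = u (v·u) and kills the (2)-dimensional subspace v^⊥, so its characteristic polynomial is lambda^2 (lambda - v·u) with v·u = tr K = 1. Hence the eigenvalues of I - K are 1 (multiplicity 2) and 1 - (1) = 0, so det(I - K) = 0. (Direct check: I - K =
[[7, 3, -1],
 [-18, -8, 3],
 [-12, -6, 3]]
has determinant 0.) So 1 is an eigenvalue of K and (I - K) is not invertible. The finite-dimensional Fredholm alternative says: either (I - K) is invertible, or ker(I - K) ≠ {0} and then range(I - K) = ker((I - K)^*)^⊥, with dim ker(I - K) = dim ker((I - K)^*). We are in the second case, so we need both kernels. Kernel of I - K: (I - K) u = u - u (v·u) = u - u = 0, so ker(I - K) = span{u} = span{(1, -3, -2)} (it is exactly 1-dimensional because rank(I - K) = 2). Kernel of the adjoint: K is real, so (I - K)^* = I - K^T = I - v u^T, and (I - v u^T) v = v - v (u·v) = 0; hence ker((I - K)^*) = span{v} = span{(-6, -3, 1)}. Therefore (I - K) x = y is solvable iff <y, v> = 0, i.e. iff -6y_1 - 3y_2 + y_3 = 0. When this holds, K y = u (v·y) = 0, so (I - K) y = y and x = y is a particular solution; the full solution set is the line x = y + c·u = y + c·(1, -3, -2), c ∈ C.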